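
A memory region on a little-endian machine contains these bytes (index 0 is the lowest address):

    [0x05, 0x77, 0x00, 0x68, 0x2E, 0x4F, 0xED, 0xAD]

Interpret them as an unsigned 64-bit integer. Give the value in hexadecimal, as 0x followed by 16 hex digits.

Little-endian stores the least-significant byte at the lowest address.
Reassemble most-significant byte first: AD ED 4F 2E 68 00 77 05 → 0xADED4F2E68007705.

0xADED4F2E68007705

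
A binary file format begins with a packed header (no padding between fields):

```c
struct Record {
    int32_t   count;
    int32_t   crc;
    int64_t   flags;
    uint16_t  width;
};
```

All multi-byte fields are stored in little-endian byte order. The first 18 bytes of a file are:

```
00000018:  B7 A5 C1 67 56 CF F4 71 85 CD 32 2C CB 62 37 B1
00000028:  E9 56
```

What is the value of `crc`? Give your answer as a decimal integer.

`crc` follows `count` (4 bytes), so it starts at byte offset 4 and occupies 4 bytes.
Bytes at offsets 4..7: 56 CF F4 71.
Little-endian: lowest address holds the least-significant byte.
Reassemble most-significant byte first: 71 F4 CF 56 → 0x71F4CF56.
0x71F4CF56 = 1911869270.

1911869270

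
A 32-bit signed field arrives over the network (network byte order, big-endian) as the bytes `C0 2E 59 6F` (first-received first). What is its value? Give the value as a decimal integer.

-1070704273

Big-endian stores the most-significant byte at the lowest address.
The bytes are already most-significant first: 0xC02E596F.
Top bit is set, so as a signed 32-bit value this is 0xC02E596F − 2^32 = -1070704273.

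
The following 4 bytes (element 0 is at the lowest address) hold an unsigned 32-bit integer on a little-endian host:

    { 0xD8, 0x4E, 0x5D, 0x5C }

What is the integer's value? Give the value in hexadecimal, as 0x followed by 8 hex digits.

0x5C5D4ED8

Little-endian: lowest address holds the least-significant byte.
Reassemble most-significant byte first: 5C 5D 4E D8 → 0x5C5D4ED8.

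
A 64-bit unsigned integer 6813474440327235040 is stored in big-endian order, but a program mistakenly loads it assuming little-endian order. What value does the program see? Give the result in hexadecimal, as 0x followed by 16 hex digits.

6813474440327235040 in 64-bit hexadecimal is 0x5E8E52E775E885E0.
Stored big-endian, the bytes at ascending addresses are 5E 8E 52 E7 75 E8 85 E0.
Read back as little-endian, the first byte is least significant, giving 0xE085E875E7528E5E.

0xE085E875E7528E5E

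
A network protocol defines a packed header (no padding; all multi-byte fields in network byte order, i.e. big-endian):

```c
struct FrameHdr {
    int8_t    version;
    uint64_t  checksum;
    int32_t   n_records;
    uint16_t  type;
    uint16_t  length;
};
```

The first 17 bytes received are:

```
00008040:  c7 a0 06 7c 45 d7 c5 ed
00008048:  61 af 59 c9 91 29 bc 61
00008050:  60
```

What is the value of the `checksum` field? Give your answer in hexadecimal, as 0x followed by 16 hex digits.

0xA0067C45D7C5ED61

`checksum` follows `version` (1 byte), so it starts at byte offset 1 and occupies 8 bytes.
Bytes at offsets 1..8: A0 06 7C 45 D7 C5 ED 61.
Big-endian stores the most-significant byte at the lowest address.
The bytes are already most-significant first: 0xA0067C45D7C5ED61.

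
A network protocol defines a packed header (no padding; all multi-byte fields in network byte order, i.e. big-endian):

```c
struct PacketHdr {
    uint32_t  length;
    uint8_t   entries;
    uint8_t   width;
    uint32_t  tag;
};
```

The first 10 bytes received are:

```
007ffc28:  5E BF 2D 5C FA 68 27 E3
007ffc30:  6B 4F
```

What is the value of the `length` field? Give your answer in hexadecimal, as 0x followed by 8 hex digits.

0x5EBF2D5C

`length` is the first field, at byte offset 0, occupying 4 bytes.
Bytes at offsets 0..3: 5E BF 2D 5C.
Big-endian: lowest address holds the most-significant byte.
The bytes are already most-significant first: 0x5EBF2D5C.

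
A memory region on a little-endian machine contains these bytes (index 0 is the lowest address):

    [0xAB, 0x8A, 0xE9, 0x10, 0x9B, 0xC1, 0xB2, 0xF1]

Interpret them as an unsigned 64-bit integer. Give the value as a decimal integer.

In little-endian order the low byte comes first in memory.
Reassemble most-significant byte first: F1 B2 C1 9B 10 E9 8A AB → 0xF1B2C19B10E98AAB.
0xF1B2C19B10E98AAB = 17416195580742961835.

17416195580742961835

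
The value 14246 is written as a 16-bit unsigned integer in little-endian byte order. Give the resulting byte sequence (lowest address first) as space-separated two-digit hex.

14246 in hexadecimal, padded to 16 bits, is 0x37A6.
Split into bytes (most-significant first): 37 A6.
Little-endian: lowest address holds the least-significant byte.
So at ascending addresses the bytes are A6 37.

A6 37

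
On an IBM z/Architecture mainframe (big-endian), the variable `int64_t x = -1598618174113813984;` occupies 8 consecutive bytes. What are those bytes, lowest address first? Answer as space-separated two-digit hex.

E9 D0 91 3D 90 76 6A 20

Two's complement of -1598618174113813984 in 64 bits: 1598618174113813984 = 0x162F6EC26F8995E0; invert → 0xE9D0913D90766A1F; add 1 → 0xE9D0913D90766A20.
Split into bytes (most-significant first): E9 D0 91 3D 90 76 6A 20.
Big-endian: lowest address holds the most-significant byte.
So the memory order matches the most-significant-first order: E9 D0 91 3D 90 76 6A 20.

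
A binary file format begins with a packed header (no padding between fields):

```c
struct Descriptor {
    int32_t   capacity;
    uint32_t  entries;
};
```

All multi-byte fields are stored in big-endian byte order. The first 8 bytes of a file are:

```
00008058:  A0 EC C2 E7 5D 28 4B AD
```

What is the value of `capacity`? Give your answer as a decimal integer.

-1595096345

`capacity` is the first field, at byte offset 0, occupying 4 bytes.
Bytes at offsets 0..3: A0 EC C2 E7.
Big-endian stores the most-significant byte at the lowest address.
The bytes are already most-significant first: 0xA0ECC2E7.
Top bit is set, so as a signed 32-bit value this is 0xA0ECC2E7 − 2^32 = -1595096345.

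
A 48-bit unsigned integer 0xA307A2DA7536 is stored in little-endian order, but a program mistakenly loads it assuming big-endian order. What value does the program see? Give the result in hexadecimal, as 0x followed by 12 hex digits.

0x3675DAA207A3

Stored little-endian, the bytes at ascending addresses are 36 75 DA A2 07 A3.
Read back as big-endian, the last byte is least significant, giving 0x3675DAA207A3.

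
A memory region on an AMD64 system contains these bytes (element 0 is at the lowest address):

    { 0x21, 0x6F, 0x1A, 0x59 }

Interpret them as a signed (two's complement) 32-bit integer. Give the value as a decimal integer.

1494904609

In little-endian order the low byte comes first in memory.
Reassemble most-significant byte first: 59 1A 6F 21 → 0x591A6F21.
0x591A6F21 = 1494904609.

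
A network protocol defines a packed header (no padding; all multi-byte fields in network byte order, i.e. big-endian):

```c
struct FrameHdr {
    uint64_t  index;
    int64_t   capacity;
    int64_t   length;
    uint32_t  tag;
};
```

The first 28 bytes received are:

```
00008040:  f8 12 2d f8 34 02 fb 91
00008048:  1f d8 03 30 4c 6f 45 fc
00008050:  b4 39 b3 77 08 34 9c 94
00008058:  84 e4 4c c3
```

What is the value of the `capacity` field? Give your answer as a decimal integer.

`capacity` follows `index` (8 bytes), so it starts at byte offset 8 and occupies 8 bytes.
Bytes at offsets 8..15: 1F D8 03 30 4C 6F 45 FC.
Big-endian: lowest address holds the most-significant byte.
The bytes are already most-significant first: 0x1FD803304C6F45FC.
0x1FD803304C6F45FC = 2294587516120942076.

2294587516120942076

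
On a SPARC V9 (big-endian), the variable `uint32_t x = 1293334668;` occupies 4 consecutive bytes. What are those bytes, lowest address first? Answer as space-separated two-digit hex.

1293334668 in hexadecimal, padded to 32 bits, is 0x4D16B88C.
Split into bytes (most-significant first): 4D 16 B8 8C.
Big-endian: lowest address holds the most-significant byte.
So the memory order matches the most-significant-first order: 4D 16 B8 8C.

4D 16 B8 8C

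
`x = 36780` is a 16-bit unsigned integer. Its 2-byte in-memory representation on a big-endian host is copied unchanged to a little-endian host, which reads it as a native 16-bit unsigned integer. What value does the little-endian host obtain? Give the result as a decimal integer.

36780 in 16-bit hexadecimal is 0x8FAC.
Stored big-endian, the bytes at ascending addresses are 8F AC.
Read back as little-endian, the first byte is least significant, giving 0xAC8F.
0xAC8F = 44175.

44175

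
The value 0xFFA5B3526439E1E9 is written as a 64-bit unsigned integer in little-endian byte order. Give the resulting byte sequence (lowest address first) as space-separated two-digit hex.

E9 E1 39 64 52 B3 A5 FF

Split into bytes (most-significant first): FF A5 B3 52 64 39 E1 E9.
Little-endian stores the least-significant byte at the lowest address.
So at ascending addresses the bytes are E9 E1 39 64 52 B3 A5 FF.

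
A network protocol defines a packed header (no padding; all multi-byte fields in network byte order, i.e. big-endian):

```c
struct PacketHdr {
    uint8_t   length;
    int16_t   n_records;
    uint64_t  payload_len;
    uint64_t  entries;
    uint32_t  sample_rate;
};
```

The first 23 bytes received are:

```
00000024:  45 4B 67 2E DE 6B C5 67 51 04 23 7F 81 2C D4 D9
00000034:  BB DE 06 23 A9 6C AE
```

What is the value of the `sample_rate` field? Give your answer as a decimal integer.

`sample_rate` follows `length` (1 B), `n_records` (2 B), `payload_len` (8 B), `entries` (8 B), so it starts at offset 1 + 2 + 8 + 8 = 19 and occupies 4 bytes.
Bytes at offsets 19..22: 23 A9 6C AE.
In big-endian order the high byte comes first in memory.
The bytes are already most-significant first: 0x23A96CAE.
0x23A96CAE = 598305966.

598305966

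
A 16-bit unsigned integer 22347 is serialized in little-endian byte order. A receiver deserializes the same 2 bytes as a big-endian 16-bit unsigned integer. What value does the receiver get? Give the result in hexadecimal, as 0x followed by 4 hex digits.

22347 in 16-bit hexadecimal is 0x574B.
Stored little-endian, the bytes at ascending addresses are 4B 57.
Read back as big-endian, the last byte is least significant, giving 0x4B57.

0x4B57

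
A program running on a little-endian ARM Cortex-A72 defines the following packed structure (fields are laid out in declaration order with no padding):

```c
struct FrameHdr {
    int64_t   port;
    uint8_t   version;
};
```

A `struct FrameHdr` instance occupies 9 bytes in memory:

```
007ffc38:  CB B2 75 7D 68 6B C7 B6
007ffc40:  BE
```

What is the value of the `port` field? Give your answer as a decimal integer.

`port` is the first field, at byte offset 0, occupying 8 bytes.
Bytes at offsets 0..7: CB B2 75 7D 68 6B C7 B6.
Little-endian stores the least-significant byte at the lowest address.
Reassemble most-significant byte first: B6 C7 6B 68 7D 75 B2 CB → 0xB6C76B687D75B2CB.
Top bit is set, so as a signed 64-bit value this is 0xB6C76B687D75B2CB − 2^64 = -5276130341915610421.

-5276130341915610421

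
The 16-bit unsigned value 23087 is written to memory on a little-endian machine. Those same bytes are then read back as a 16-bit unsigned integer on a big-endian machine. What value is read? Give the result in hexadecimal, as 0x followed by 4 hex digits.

0x2F5A

23087 in 16-bit hexadecimal is 0x5A2F.
Stored little-endian, the bytes at ascending addresses are 2F 5A.
Read back as big-endian, the last byte is least significant, giving 0x2F5A.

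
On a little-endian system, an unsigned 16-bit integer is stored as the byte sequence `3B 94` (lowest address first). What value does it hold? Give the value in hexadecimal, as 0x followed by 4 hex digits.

Little-endian stores the least-significant byte at the lowest address.
Reassemble most-significant byte first: 94 3B → 0x943B.

0x943B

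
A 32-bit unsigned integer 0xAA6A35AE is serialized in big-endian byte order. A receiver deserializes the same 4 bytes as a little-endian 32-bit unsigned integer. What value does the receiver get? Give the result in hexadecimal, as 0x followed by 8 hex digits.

Stored big-endian, the bytes at ascending addresses are AA 6A 35 AE.
Read back as little-endian, the first byte is least significant, giving 0xAE356AAA.

0xAE356AAA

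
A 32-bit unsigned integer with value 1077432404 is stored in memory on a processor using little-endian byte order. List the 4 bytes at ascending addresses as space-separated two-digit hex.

1077432404 in hexadecimal, padded to 32 bits, is 0x40385054.
Split into bytes (most-significant first): 40 38 50 54.
In little-endian order the low byte comes first in memory.
So at ascending addresses the bytes are 54 50 38 40.

54 50 38 40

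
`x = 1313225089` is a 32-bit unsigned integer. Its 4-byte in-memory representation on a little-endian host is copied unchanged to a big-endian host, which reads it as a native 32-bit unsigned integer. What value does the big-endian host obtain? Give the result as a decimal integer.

2168014414

1313225089 in 32-bit hexadecimal is 0x4E463981.
Stored little-endian, the bytes at ascending addresses are 81 39 46 4E.
Read back as big-endian, the last byte is least significant, giving 0x8139464E.
0x8139464E = 2168014414.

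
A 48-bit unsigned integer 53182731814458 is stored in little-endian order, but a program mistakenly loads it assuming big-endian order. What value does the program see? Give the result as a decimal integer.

64350799879728

53182731814458 in 48-bit hexadecimal is 0x305E91D6863A.
Stored little-endian, the bytes at ascending addresses are 3A 86 D6 91 5E 30.
Read back as big-endian, the last byte is least significant, giving 0x3A86D6915E30.
0x3A86D6915E30 = 64350799879728.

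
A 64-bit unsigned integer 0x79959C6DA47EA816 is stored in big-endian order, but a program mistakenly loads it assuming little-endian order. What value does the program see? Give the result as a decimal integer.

1632694109600519545

Stored big-endian, the bytes at ascending addresses are 79 95 9C 6D A4 7E A8 16.
Read back as little-endian, the first byte is least significant, giving 0x16A87EA46D9C9579.
0x16A87EA46D9C9579 = 1632694109600519545.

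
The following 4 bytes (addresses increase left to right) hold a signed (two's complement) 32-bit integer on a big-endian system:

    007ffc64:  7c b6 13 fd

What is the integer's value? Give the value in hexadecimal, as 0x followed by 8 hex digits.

In big-endian order the high byte comes first in memory.
The bytes are already most-significant first: 0x7CB613FD.

0x7CB613FD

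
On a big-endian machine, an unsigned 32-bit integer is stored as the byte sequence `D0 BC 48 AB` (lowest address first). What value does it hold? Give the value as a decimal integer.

In big-endian order the high byte comes first in memory.
The bytes are already most-significant first: 0xD0BC48AB.
0xD0BC48AB = 3502000299.

3502000299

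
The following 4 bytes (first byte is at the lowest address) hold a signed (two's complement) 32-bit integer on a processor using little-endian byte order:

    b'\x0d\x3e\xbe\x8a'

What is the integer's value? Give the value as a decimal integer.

-1967243763

Little-endian: lowest address holds the least-significant byte.
Reassemble most-significant byte first: 8A BE 3E 0D → 0x8ABE3E0D.
Top bit is set, so as a signed 32-bit value this is 0x8ABE3E0D − 2^32 = -1967243763.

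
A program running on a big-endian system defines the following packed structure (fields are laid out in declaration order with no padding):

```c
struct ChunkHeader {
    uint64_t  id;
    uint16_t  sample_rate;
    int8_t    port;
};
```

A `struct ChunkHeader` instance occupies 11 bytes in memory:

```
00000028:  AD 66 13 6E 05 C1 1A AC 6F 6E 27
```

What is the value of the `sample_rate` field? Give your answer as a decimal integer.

`sample_rate` follows `id` (8 bytes), so it starts at byte offset 8 and occupies 2 bytes.
Bytes at offsets 8..9: 6F 6E.
Big-endian stores the most-significant byte at the lowest address.
The bytes are already most-significant first: 0x6F6E.
0x6F6E = 28526.

28526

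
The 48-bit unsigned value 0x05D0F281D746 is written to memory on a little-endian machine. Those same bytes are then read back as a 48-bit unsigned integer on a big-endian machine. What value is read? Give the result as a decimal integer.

77891412086789

Stored little-endian, the bytes at ascending addresses are 46 D7 81 F2 D0 05.
Read back as big-endian, the last byte is least significant, giving 0x46D781F2D005.
0x46D781F2D005 = 77891412086789.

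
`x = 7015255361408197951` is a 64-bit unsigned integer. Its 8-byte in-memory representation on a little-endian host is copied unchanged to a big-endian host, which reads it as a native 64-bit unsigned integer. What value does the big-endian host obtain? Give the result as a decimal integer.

4604195258663787361

7015255361408197951 in 64-bit hexadecimal is 0x615B31953163E53F.
Stored little-endian, the bytes at ascending addresses are 3F E5 63 31 95 31 5B 61.
Read back as big-endian, the last byte is least significant, giving 0x3FE5633195315B61.
0x3FE5633195315B61 = 4604195258663787361.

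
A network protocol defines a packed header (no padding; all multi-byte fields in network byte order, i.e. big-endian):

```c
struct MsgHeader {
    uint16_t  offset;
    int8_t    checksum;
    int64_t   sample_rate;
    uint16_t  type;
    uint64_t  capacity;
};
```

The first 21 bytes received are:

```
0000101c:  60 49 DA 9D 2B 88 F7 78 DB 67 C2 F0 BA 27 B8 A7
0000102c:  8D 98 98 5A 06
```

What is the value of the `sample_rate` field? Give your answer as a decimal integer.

`sample_rate` follows `offset` (2 B), `checksum` (1 B), so it starts at offset 2 + 1 = 3 and occupies 8 bytes.
Bytes at offsets 3..10: 9D 2B 88 F7 78 DB 67 C2.
Big-endian: lowest address holds the most-significant byte.
The bytes are already most-significant first: 0x9D2B88F778DB67C2.
Top bit is set, so as a signed 64-bit value this is 0x9D2B88F778DB67C2 − 2^64 = -7121447789290362942.

-7121447789290362942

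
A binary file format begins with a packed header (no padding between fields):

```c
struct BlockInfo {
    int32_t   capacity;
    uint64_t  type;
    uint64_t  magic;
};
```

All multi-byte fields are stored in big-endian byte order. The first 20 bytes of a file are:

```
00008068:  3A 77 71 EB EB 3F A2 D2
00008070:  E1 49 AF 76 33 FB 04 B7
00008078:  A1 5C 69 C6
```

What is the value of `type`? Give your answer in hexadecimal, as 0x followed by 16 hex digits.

0xEB3FA2D2E149AF76

`type` follows `capacity` (4 bytes), so it starts at byte offset 4 and occupies 8 bytes.
Bytes at offsets 4..11: EB 3F A2 D2 E1 49 AF 76.
Big-endian: lowest address holds the most-significant byte.
The bytes are already most-significant first: 0xEB3FA2D2E149AF76.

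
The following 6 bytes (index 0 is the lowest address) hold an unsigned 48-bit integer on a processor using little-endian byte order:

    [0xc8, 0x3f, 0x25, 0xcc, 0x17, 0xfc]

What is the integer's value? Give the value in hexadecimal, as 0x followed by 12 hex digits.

In little-endian order the low byte comes first in memory.
Reassemble most-significant byte first: FC 17 CC 25 3F C8 → 0xFC17CC253FC8.

0xFC17CC253FC8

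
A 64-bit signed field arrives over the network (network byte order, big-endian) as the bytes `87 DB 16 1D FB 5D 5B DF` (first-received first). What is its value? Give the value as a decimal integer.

Big-endian: lowest address holds the most-significant byte.
The bytes are already most-significant first: 0x87DB161DFB5D5BDF.
Top bit is set, so as a signed 64-bit value this is 0x87DB161DFB5D5BDF − 2^64 = -8657301540662584353.

-8657301540662584353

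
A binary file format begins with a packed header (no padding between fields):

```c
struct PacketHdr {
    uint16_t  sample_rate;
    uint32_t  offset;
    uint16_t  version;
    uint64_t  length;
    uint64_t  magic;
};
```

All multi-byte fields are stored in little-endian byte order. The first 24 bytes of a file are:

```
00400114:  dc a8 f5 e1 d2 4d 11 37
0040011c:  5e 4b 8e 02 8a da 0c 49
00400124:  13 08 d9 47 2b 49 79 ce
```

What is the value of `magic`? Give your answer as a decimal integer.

14878003294232971283

`magic` follows `sample_rate` (2 B), `offset` (4 B), `version` (2 B), `length` (8 B), so it starts at offset 2 + 4 + 2 + 8 = 16 and occupies 8 bytes.
Bytes at offsets 16..23: 13 08 D9 47 2B 49 79 CE.
Little-endian: lowest address holds the least-significant byte.
Reassemble most-significant byte first: CE 79 49 2B 47 D9 08 13 → 0xCE79492B47D90813.
0xCE79492B47D90813 = 14878003294232971283.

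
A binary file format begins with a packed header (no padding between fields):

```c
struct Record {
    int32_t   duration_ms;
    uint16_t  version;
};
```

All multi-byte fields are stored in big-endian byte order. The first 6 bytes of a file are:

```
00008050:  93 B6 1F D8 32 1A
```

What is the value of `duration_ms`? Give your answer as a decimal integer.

-1816780840

`duration_ms` is the first field, at byte offset 0, occupying 4 bytes.
Bytes at offsets 0..3: 93 B6 1F D8.
Big-endian: lowest address holds the most-significant byte.
The bytes are already most-significant first: 0x93B61FD8.
Top bit is set, so as a signed 32-bit value this is 0x93B61FD8 − 2^32 = -1816780840.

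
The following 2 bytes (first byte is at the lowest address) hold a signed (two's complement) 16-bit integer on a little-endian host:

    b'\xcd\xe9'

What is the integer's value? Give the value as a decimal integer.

-5683

Little-endian stores the least-significant byte at the lowest address.
Reassemble most-significant byte first: E9 CD → 0xE9CD.
Top bit is set, so as a signed 16-bit value this is 0xE9CD − 2^16 = -5683.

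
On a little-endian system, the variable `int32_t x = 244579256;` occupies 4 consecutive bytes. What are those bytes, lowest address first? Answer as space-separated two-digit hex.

B8 FB 93 0E

244579256 in hexadecimal, padded to 32 bits, is 0x0E93FBB8.
Split into bytes (most-significant first): 0E 93 FB B8.
In little-endian order the low byte comes first in memory.
So at ascending addresses the bytes are B8 FB 93 0E.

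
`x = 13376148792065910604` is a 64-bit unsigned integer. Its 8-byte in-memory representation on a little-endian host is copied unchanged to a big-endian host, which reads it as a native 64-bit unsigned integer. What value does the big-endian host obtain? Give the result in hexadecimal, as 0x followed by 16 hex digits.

0x4CE7DBDD74A0A1B9

13376148792065910604 in 64-bit hexadecimal is 0xB9A1A074DDDBE74C.
Stored little-endian, the bytes at ascending addresses are 4C E7 DB DD 74 A0 A1 B9.
Read back as big-endian, the last byte is least significant, giving 0x4CE7DBDD74A0A1B9.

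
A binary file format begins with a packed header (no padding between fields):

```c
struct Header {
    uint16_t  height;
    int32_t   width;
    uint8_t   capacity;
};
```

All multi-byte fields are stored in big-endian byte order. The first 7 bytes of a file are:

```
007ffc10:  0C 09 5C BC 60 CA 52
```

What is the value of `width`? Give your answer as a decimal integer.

1555849418

`width` follows `height` (2 bytes), so it starts at byte offset 2 and occupies 4 bytes.
Bytes at offsets 2..5: 5C BC 60 CA.
In big-endian order the high byte comes first in memory.
The bytes are already most-significant first: 0x5CBC60CA.
0x5CBC60CA = 1555849418.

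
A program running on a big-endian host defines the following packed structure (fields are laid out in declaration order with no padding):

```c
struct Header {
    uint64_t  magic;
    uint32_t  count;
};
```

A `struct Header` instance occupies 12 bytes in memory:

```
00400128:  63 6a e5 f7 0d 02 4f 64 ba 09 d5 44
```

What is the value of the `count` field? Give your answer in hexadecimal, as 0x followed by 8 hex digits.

0xBA09D544

`count` follows `magic` (8 bytes), so it starts at byte offset 8 and occupies 4 bytes.
Bytes at offsets 8..11: BA 09 D5 44.
Big-endian stores the most-significant byte at the lowest address.
The bytes are already most-significant first: 0xBA09D544.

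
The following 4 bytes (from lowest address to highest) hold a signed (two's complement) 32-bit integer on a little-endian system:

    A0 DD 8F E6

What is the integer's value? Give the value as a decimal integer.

Little-endian stores the least-significant byte at the lowest address.
Reassemble most-significant byte first: E6 8F DD A0 → 0xE68FDDA0.
Top bit is set, so as a signed 32-bit value this is 0xE68FDDA0 − 2^32 = -426779232.

-426779232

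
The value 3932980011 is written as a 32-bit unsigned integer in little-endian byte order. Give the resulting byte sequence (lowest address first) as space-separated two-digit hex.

3932980011 in hexadecimal, padded to 32 bits, is 0xEA6C832B.
Split into bytes (most-significant first): EA 6C 83 2B.
In little-endian order the low byte comes first in memory.
So at ascending addresses the bytes are 2B 83 6C EA.

2B 83 6C EA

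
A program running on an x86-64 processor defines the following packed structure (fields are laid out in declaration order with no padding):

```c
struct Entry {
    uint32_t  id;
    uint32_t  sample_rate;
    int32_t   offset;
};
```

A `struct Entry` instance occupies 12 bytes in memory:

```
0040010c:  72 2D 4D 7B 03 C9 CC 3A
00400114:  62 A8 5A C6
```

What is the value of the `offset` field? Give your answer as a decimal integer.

`offset` follows `id` (4 B), `sample_rate` (4 B), so it starts at offset 4 + 4 = 8 and occupies 4 bytes.
Bytes at offsets 8..11: 62 A8 5A C6.
In little-endian order the low byte comes first in memory.
Reassemble most-significant byte first: C6 5A A8 62 → 0xC65AA862.
Top bit is set, so as a signed 32-bit value this is 0xC65AA862 − 2^32 = -967137182.

-967137182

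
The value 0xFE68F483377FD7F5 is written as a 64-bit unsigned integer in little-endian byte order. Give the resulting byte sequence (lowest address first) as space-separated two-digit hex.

Split into bytes (most-significant first): FE 68 F4 83 37 7F D7 F5.
Little-endian: lowest address holds the least-significant byte.
So at ascending addresses the bytes are F5 D7 7F 37 83 F4 68 FE.

F5 D7 7F 37 83 F4 68 FE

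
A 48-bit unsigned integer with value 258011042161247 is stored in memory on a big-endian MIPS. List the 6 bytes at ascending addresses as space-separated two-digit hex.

258011042161247 in hexadecimal, padded to 48 bits, is 0xEAA8E084225F.
Split into bytes (most-significant first): EA A8 E0 84 22 5F.
Big-endian: lowest address holds the most-significant byte.
So the memory order matches the most-significant-first order: EA A8 E0 84 22 5F.

EA A8 E0 84 22 5F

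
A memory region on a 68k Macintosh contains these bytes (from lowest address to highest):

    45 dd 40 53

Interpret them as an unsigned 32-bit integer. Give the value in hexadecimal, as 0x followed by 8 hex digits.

0x45DD4053

Big-endian stores the most-significant byte at the lowest address.
The bytes are already most-significant first: 0x45DD4053.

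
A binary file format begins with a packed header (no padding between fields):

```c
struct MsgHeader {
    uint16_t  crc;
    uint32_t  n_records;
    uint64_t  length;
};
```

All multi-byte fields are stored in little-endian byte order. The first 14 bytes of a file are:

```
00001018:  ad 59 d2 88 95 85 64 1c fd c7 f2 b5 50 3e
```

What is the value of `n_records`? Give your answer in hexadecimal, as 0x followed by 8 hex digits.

0x859588D2

`n_records` follows `crc` (2 bytes), so it starts at byte offset 2 and occupies 4 bytes.
Bytes at offsets 2..5: D2 88 95 85.
In little-endian order the low byte comes first in memory.
Reassemble most-significant byte first: 85 95 88 D2 → 0x859588D2.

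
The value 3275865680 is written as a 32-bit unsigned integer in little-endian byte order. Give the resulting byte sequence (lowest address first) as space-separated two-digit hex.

50 BE 41 C3

3275865680 in hexadecimal, padded to 32 bits, is 0xC341BE50.
Split into bytes (most-significant first): C3 41 BE 50.
Little-endian: lowest address holds the least-significant byte.
So at ascending addresses the bytes are 50 BE 41 C3.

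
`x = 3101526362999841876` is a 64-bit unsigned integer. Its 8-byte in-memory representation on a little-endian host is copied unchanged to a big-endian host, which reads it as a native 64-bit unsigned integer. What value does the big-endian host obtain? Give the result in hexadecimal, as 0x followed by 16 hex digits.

3101526362999841876 in 64-bit hexadecimal is 0x2B0AD5CB681D6454.
Stored little-endian, the bytes at ascending addresses are 54 64 1D 68 CB D5 0A 2B.
Read back as big-endian, the last byte is least significant, giving 0x54641D68CBD50A2B.

0x54641D68CBD50A2B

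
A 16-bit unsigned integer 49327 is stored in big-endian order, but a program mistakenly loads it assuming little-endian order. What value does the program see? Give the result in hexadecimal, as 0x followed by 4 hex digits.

49327 in 16-bit hexadecimal is 0xC0AF.
Stored big-endian, the bytes at ascending addresses are C0 AF.
Read back as little-endian, the first byte is least significant, giving 0xAFC0.

0xAFC0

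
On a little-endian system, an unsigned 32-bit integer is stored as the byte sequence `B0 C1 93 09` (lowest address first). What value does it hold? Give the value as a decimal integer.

160678320

Little-endian: lowest address holds the least-significant byte.
Reassemble most-significant byte first: 09 93 C1 B0 → 0x0993C1B0.
0x0993C1B0 = 160678320.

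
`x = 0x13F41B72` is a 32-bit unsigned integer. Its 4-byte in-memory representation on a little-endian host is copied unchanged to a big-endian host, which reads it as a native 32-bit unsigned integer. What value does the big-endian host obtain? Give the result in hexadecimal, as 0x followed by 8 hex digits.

0x721BF413

Stored little-endian, the bytes at ascending addresses are 72 1B F4 13.
Read back as big-endian, the last byte is least significant, giving 0x721BF413.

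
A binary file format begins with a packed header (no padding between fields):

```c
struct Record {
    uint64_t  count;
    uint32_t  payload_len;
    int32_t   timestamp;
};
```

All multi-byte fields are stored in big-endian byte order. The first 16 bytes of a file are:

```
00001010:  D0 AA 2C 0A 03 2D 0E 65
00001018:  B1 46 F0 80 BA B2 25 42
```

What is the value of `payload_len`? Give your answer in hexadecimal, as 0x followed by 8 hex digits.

`payload_len` follows `count` (8 bytes), so it starts at byte offset 8 and occupies 4 bytes.
Bytes at offsets 8..11: B1 46 F0 80.
In big-endian order the high byte comes first in memory.
The bytes are already most-significant first: 0xB146F080.

0xB146F080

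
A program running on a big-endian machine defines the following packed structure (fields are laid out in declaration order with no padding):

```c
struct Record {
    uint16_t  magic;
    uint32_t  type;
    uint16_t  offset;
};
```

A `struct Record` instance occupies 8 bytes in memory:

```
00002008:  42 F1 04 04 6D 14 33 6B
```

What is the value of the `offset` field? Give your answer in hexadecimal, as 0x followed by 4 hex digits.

0x336B

`offset` follows `magic` (2 B), `type` (4 B), so it starts at offset 2 + 4 = 6 and occupies 2 bytes.
Bytes at offsets 6..7: 33 6B.
In big-endian order the high byte comes first in memory.
The bytes are already most-significant first: 0x336B.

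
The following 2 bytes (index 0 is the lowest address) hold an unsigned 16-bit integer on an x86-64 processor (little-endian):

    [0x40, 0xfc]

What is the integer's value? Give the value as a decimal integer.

64576

Little-endian: lowest address holds the least-significant byte.
Reassemble most-significant byte first: FC 40 → 0xFC40.
0xFC40 = 64576.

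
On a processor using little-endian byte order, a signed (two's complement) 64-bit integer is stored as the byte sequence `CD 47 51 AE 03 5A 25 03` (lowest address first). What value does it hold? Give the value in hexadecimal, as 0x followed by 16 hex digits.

In little-endian order the low byte comes first in memory.
Reassemble most-significant byte first: 03 25 5A 03 AE 51 47 CD → 0x03255A03AE5147CD.

0x03255A03AE5147CD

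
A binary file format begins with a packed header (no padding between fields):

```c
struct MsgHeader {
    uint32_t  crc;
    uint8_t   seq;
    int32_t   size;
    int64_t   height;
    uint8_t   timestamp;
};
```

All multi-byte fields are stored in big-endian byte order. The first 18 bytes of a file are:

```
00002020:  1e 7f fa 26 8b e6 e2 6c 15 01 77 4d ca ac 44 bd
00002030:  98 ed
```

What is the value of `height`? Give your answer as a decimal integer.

`height` follows `crc` (4 B), `seq` (1 B), `size` (4 B), so it starts at offset 4 + 1 + 4 = 9 and occupies 8 bytes.
Bytes at offsets 9..16: 01 77 4D CA AC 44 BD 98.
In big-endian order the high byte comes first in memory.
The bytes are already most-significant first: 0x01774DCAAC44BD98.
0x01774DCAAC44BD98 = 105638649135414680.

105638649135414680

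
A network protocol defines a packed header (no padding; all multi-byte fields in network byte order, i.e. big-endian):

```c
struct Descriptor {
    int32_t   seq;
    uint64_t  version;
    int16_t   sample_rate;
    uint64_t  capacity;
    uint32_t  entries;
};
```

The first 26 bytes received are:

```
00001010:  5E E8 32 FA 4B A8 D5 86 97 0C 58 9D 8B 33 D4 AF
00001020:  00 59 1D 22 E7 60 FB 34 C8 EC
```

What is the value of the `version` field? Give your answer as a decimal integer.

`version` follows `seq` (4 bytes), so it starts at byte offset 4 and occupies 8 bytes.
Bytes at offsets 4..11: 4B A8 D5 86 97 0C 58 9D.
Big-endian: lowest address holds the most-significant byte.
The bytes are already most-significant first: 0x4BA8D586970C589D.
0x4BA8D586970C589D = 5451842122968488093.

5451842122968488093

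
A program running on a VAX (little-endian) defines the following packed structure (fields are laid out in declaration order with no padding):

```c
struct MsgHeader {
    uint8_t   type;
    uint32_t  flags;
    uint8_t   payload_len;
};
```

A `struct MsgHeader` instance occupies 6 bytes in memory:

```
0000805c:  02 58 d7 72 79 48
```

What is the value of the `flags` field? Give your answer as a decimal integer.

`flags` follows `type` (1 byte), so it starts at byte offset 1 and occupies 4 bytes.
Bytes at offsets 1..4: 58 D7 72 79.
In little-endian order the low byte comes first in memory.
Reassemble most-significant byte first: 79 72 D7 58 → 0x7972D758.
0x7972D758 = 2037569368.

2037569368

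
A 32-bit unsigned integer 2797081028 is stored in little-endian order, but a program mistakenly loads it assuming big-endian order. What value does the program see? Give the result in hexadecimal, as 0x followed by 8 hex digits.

2797081028 in 32-bit hexadecimal is 0xA6B811C4.
Stored little-endian, the bytes at ascending addresses are C4 11 B8 A6.
Read back as big-endian, the last byte is least significant, giving 0xC411B8A6.

0xC411B8A6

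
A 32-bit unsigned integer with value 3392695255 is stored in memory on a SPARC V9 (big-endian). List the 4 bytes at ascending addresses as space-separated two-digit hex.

3392695255 in hexadecimal, padded to 32 bits, is 0xCA386BD7.
Split into bytes (most-significant first): CA 38 6B D7.
Big-endian: lowest address holds the most-significant byte.
So the memory order matches the most-significant-first order: CA 38 6B D7.

CA 38 6B D7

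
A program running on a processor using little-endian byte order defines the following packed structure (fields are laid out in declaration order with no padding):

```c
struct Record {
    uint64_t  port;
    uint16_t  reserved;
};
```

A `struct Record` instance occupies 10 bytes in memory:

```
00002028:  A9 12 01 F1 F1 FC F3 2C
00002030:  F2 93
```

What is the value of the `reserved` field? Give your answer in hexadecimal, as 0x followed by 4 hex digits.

`reserved` follows `port` (8 bytes), so it starts at byte offset 8 and occupies 2 bytes.
Bytes at offsets 8..9: F2 93.
Little-endian: lowest address holds the least-significant byte.
Reassemble most-significant byte first: 93 F2 → 0x93F2.

0x93F2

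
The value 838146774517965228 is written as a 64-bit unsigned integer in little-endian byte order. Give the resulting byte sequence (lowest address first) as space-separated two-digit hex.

838146774517965228 in hexadecimal, padded to 64 bits, is 0x0BA1B20CFCC861AC.
Split into bytes (most-significant first): 0B A1 B2 0C FC C8 61 AC.
Little-endian stores the least-significant byte at the lowest address.
So at ascending addresses the bytes are AC 61 C8 FC 0C B2 A1 0B.

AC 61 C8 FC 0C B2 A1 0B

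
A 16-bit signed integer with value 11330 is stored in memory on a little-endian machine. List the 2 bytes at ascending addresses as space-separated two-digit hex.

42 2C

11330 in hexadecimal, padded to 16 bits, is 0x2C42.
Split into bytes (most-significant first): 2C 42.
In little-endian order the low byte comes first in memory.
So at ascending addresses the bytes are 42 2C.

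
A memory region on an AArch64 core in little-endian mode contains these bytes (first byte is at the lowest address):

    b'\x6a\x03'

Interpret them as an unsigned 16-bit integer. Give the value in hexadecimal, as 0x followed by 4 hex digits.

0x036A

In little-endian order the low byte comes first in memory.
Reassemble most-significant byte first: 03 6A → 0x036A.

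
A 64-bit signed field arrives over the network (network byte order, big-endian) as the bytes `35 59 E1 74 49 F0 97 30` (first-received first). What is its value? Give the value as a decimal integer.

3844351646510389040

In big-endian order the high byte comes first in memory.
The bytes are already most-significant first: 0x3559E17449F09730.
0x3559E17449F09730 = 3844351646510389040.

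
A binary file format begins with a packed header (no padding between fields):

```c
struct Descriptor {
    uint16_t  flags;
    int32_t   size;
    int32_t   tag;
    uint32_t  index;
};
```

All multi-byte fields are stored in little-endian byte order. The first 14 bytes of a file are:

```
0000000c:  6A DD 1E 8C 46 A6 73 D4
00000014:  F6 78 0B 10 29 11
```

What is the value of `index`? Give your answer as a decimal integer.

`index` follows `flags` (2 B), `size` (4 B), `tag` (4 B), so it starts at offset 2 + 4 + 4 = 10 and occupies 4 bytes.
Bytes at offsets 10..13: 0B 10 29 11.
Little-endian: lowest address holds the least-significant byte.
Reassemble most-significant byte first: 11 29 10 0B → 0x1129100B.
0x1129100B = 287903755.

287903755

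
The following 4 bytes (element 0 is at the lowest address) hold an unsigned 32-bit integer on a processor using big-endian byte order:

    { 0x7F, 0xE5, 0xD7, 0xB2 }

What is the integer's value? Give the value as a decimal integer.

In big-endian order the high byte comes first in memory.
The bytes are already most-significant first: 0x7FE5D7B2.
0x7FE5D7B2 = 2145769394.

2145769394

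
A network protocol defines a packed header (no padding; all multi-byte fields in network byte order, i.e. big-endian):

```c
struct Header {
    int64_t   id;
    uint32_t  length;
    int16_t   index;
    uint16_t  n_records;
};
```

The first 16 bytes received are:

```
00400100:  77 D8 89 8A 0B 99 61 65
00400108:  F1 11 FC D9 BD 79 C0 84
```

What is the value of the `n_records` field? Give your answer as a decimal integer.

`n_records` follows `id` (8 B), `length` (4 B), `index` (2 B), so it starts at offset 8 + 4 + 2 = 14 and occupies 2 bytes.
Bytes at offsets 14..15: C0 84.
Big-endian: lowest address holds the most-significant byte.
The bytes are already most-significant first: 0xC084.
0xC084 = 49284.

49284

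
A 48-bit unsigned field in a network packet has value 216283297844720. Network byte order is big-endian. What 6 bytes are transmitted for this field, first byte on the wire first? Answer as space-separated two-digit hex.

216283297844720 in hexadecimal, padded to 48 bits, is 0xC4B561238DF0.
Split into bytes (most-significant first): C4 B5 61 23 8D F0.
Big-endian: lowest address holds the most-significant byte.
So the memory order matches the most-significant-first order: C4 B5 61 23 8D F0.

C4 B5 61 23 8D F0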